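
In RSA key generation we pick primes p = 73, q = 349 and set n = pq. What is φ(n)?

25056

φ(25477) = 25477 · (1 − 1/73) · (1 − 1/349)
       = 25477 · 25056/25477 = 25056.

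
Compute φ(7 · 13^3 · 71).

851760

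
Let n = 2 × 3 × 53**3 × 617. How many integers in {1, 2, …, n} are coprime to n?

179955776

φ(551142654) = 551142654 · (1 − 1/2) · (1 − 1/3) · (1 − 1/53) · (1 − 1/617)
       = 551142654 · 64064/196206 = 179955776.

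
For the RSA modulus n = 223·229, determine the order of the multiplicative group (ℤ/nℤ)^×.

50616

For distinct primes, φ(pq) = (p−1)(q−1) = 222 × 228 = 50616.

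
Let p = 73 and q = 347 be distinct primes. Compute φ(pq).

φ(n) = (p − 1)(q − 1) = (73−1)(347−1) = 72·346 = 24912.

24912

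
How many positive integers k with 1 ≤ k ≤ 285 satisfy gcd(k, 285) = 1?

First factor: 285 = 3 · 5 · 19.
φ(3) = 3 − 1 = 2.
φ(5) = 5 − 1 = 4.
φ(19) = 19 − 1 = 18.
Since φ is multiplicative, φ(285) = 2 · 4 · 18 = 144.

144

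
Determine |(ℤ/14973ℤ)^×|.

7920

Factor 14973: 14973 = 3 · 7 · 23 · 31.
φ(14973) = 14973 · (1 − 1/3) · (1 − 1/7) · (1 − 1/23) · (1 − 1/31)
       = 14973 · 7920/14973 = 7920.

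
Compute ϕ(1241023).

952560

Prime factorization: 1241023 = 7^2 * 19 * 31 * 43.
φ(1241023) = 1241023 · (1 − 1/7) · (1 − 1/19) · (1 − 1/31) · (1 − 1/43)
       = 1241023 · 136080/177289 = 952560.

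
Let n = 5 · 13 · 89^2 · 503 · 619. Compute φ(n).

φ(5) = 5 − 1 = 4.
φ(13) = 13 − 1 = 12.
φ(89^2) = 89^2 − 89^1 = 7921 − 89 = 7832.
φ(503) = 503 − 1 = 502.
φ(619) = 619 − 1 = 618.
Multiply: 4 · 12 · 7832 · 502 · 618 = 116628880896.

116628880896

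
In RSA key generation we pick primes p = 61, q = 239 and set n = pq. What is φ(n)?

φ(n) = (p − 1)(q − 1) = (61−1)(239−1) = 60·238 = 14280.

14280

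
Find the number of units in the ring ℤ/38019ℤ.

22176

Factor 38019: 38019 = 3 × 19 × 23 × 29.
φ(3) = 3 − 1 = 2.
φ(19) = 19 − 1 = 18.
φ(23) = 23 − 1 = 22.
φ(29) = 29 − 1 = 28.
φ(38019) = 2 × 18 × 22 × 28 = 22176.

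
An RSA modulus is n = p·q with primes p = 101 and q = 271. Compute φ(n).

27000

For distinct primes, φ(pq) = (p−1)(q−1) = 100 × 270 = 27000.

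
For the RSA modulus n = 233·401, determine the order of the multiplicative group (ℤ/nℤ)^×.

92800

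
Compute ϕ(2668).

Prime factorization: 2668 = 2^2 * 23 * 29.
φ(2^2) = 2^1·(2−1) = 2·1 = 2.
φ(23) = 23 − 1 = 22.
φ(29) = 29 − 1 = 28.
φ(2668) = 2 × 22 × 28 = 1232.

1232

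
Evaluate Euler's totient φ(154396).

Factor 154396: 154396 = 2**2 × 11**3 × 29.
φ(2^2) = 2^2 − 2^1 = 4 − 2 = 2.
φ(11^3) = 11^3 − 11^2 = 1331 − 121 = 1210.
φ(29) = 29 − 1 = 28.
Since φ is multiplicative, φ(154396) = 2 · 1210 · 28 = 67760.

67760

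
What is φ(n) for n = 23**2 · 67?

φ(23^2) = 23^1·(23−1) = 23·22 = 506.
φ(67) = 67 − 1 = 66.
Multiply: 506 · 66 = 33396.

33396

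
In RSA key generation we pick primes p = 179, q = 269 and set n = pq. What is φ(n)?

47704

φ(48151) = 48151 · (1 − 1/179) · (1 − 1/269)
       = 48151 · 47704/48151 = 47704.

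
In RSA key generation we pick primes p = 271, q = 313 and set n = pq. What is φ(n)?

84240

φ(pq) = (p−1)(q−1) = 270 · 312 = 84240.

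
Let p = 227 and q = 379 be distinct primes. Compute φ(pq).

For distinct primes, φ(pq) = (p−1)(q−1) = 226 × 378 = 85428.

85428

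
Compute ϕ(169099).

131712

Factor 169099: 169099 = 7**3 · 17 · 29.
φ(169099) = 169099 · (1 − 1/7) · (1 − 1/17) · (1 − 1/29)
       = 169099 · 2688/3451 = 131712.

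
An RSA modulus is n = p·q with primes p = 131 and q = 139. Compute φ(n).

17940

φ(pq) = (p−1)(q−1) = 130 · 138 = 17940.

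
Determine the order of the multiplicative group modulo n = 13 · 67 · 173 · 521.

70836480

φ(78505843) = 78505843 · (1 − 1/13) · (1 − 1/67) · (1 − 1/173) · (1 − 1/521)
       = 78505843 · 70836480/78505843 = 70836480.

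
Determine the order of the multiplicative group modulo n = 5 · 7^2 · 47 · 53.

φ(610295) = 610295 · (1 − 1/5) · (1 − 1/7) · (1 − 1/47) · (1 − 1/53)
       = 610295 · 57408/87185 = 401856.

401856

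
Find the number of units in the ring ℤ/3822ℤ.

First factor: 3822 = 2 × 3 × 7**2 × 13.
φ(2) = 2 − 1 = 1.
φ(3) = 3 − 1 = 2.
φ(7^2) = 7^1·(7−1) = 7·6 = 42.
φ(13) = 13 − 1 = 12.
Since φ is multiplicative, φ(3822) = 1 · 2 · 42 · 12 = 1008.

1008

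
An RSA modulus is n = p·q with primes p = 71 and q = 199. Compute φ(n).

13860

φ(14129) = 14129 · (1 − 1/71) · (1 − 1/199)
       = 14129 · 13860/14129 = 13860.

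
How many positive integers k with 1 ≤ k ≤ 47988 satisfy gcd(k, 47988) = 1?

47988 = 2^2 · 3^2 · 31 · 43.
φ(2^2) = 2^2 − 2^1 = 4 − 2 = 2.
φ(3^2) = 3^1·(3−1) = 3·2 = 6.
φ(31) = 31 − 1 = 30.
φ(43) = 43 − 1 = 42.
Since φ is multiplicative, φ(47988) = 2 · 6 · 30 · 42 = 15120.

15120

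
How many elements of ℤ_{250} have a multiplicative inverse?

100

Prime factorization: 250 = 2 · 5^3.
φ(2) = 2 − 1 = 1.
φ(5^3) = 5^3 − 5^2 = 125 − 25 = 100.
Multiply: 1 · 100 = 100.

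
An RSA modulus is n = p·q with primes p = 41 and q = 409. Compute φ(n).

For distinct primes, φ(pq) = (p−1)(q−1) = 40 × 408 = 16320.

16320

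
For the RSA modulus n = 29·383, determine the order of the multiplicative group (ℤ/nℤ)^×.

For distinct primes, φ(pq) = (p−1)(q−1) = 28 × 382 = 10696.

10696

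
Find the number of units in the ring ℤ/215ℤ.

168

First factor: 215 = 5 · 43.
φ(215) = 215 · (1 − 1/5) · (1 − 1/43)
       = 215 · 168/215 = 168.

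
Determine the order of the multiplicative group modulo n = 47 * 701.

32200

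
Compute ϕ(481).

432

Prime factorization: 481 = 13 · 37.
φ(481) = 481 · (1 − 1/13) · (1 − 1/37)
       = 481 · 432/481 = 432.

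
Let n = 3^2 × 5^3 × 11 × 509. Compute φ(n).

φ(3^2) = 3^2 − 3^1 = 9 − 3 = 6.
φ(5^3) = 5^3 − 5^2 = 125 − 25 = 100.
φ(11) = 11 − 1 = 10.
φ(509) = 509 − 1 = 508.
Since φ is multiplicative, φ(6298875) = 6 · 100 · 10 · 508 = 3048000.

3048000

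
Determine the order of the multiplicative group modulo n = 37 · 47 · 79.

129168

φ(137381) = 137381 · (1 − 1/37) · (1 − 1/47) · (1 − 1/79)
       = 137381 · 129168/137381 = 129168.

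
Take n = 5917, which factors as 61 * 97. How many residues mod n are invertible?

φ(5917) = 5917 · (1 − 1/61) · (1 − 1/97)
       = 5917 · 5760/5917 = 5760.

5760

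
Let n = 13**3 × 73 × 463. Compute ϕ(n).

φ(13^3) = 13^3 − 13^2 = 2197 − 169 = 2028.
φ(73) = 73 − 1 = 72.
φ(463) = 463 − 1 = 462.
φ(74256403) = 2028 × 72 × 462 = 67459392.

67459392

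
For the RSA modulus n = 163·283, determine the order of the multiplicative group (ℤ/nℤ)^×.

φ(n) = (p − 1)(q − 1) = (163−1)(283−1) = 162·282 = 45684.

45684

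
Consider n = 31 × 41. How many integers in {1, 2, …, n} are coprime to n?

1200

φ(1271) = 1271 · (1 − 1/31) · (1 − 1/41)
       = 1271 · 1200/1271 = 1200.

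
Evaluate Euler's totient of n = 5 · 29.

φ(5) = 5 − 1 = 4.
φ(29) = 29 − 1 = 28.
Since φ is multiplicative, φ(145) = 4 · 28 = 112.

112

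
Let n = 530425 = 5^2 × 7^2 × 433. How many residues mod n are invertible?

362880

φ(5^2) = 5^2 − 5^1 = 25 − 5 = 20.
φ(7^2) = 7^2 − 7^1 = 49 − 7 = 42.
φ(433) = 433 − 1 = 432.
φ(530425) = 20 × 42 × 432 = 362880.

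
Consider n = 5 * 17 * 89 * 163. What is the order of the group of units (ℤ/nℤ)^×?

912384

φ(1233095) = 1233095 · (1 − 1/5) · (1 − 1/17) · (1 − 1/89) · (1 − 1/163)
       = 1233095 · 912384/1233095 = 912384.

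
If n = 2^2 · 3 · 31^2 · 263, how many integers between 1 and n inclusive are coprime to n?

φ(3032916) = 3032916 · (1 − 1/2) · (1 − 1/3) · (1 − 1/31) · (1 − 1/263)
       = 3032916 · 15720/48918 = 974640.

974640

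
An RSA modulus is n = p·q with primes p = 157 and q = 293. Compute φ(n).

45552

For distinct primes, φ(pq) = (p−1)(q−1) = 156 × 292 = 45552.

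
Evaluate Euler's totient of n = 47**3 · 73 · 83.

φ(629063557) = 629063557 · (1 − 1/47) · (1 − 1/73) · (1 − 1/83)
       = 629063557 · 271584/284773 = 599929056.

599929056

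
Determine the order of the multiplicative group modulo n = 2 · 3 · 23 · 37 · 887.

φ(4529022) = 4529022 · (1 − 1/2) · (1 − 1/3) · (1 − 1/23) · (1 − 1/37) · (1 − 1/887)
       = 4529022 · 1403424/4529022 = 1403424.

1403424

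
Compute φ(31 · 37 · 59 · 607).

φ(41077511) = 41077511 · (1 − 1/31) · (1 − 1/37) · (1 − 1/59) · (1 − 1/607)
       = 41077511 · 37959840/41077511 = 37959840.

37959840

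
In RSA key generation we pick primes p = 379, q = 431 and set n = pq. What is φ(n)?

φ(379) = 379 − 1 = 378.
φ(431) = 431 − 1 = 430.
Multiply: 378 · 430 = 162540.

162540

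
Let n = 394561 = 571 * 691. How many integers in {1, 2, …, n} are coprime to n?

393300

φ(394561) = 394561 · (1 − 1/571) · (1 − 1/691)
       = 394561 · 393300/394561 = 393300.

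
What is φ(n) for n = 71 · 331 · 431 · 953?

9456216000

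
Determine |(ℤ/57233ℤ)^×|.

50820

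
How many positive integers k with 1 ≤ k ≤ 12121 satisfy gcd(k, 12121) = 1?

10560

Prime factorization: 12121 = 17 · 23 · 31.
φ(12121) = 12121 · (1 − 1/17) · (1 − 1/23) · (1 − 1/31)
       = 12121 · 10560/12121 = 10560.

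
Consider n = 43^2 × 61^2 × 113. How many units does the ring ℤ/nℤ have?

740315520

φ(777454577) = 777454577 · (1 − 1/43) · (1 − 1/61) · (1 − 1/113)
       = 777454577 · 282240/296399 = 740315520.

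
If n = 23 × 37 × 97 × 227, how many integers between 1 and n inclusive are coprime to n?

φ(18738169) = 18738169 · (1 − 1/23) · (1 − 1/37) · (1 − 1/97) · (1 − 1/227)
       = 18738169 · 17183232/18738169 = 17183232.

17183232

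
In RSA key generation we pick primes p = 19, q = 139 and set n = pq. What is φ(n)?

2484

φ(n) = (p − 1)(q − 1) = (19−1)(139−1) = 18·138 = 2484.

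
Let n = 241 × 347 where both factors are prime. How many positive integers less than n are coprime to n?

83040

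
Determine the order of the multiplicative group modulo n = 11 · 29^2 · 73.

584640

φ(675323) = 675323 · (1 − 1/11) · (1 − 1/29) · (1 − 1/73)
       = 675323 · 20160/23287 = 584640.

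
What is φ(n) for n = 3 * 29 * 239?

φ(20793) = 20793 · (1 − 1/3) · (1 − 1/29) · (1 − 1/239)
       = 20793 · 13328/20793 = 13328.

13328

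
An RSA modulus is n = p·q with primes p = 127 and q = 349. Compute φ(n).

φ(pq) = (p−1)(q−1) = 126 · 348 = 43848.

43848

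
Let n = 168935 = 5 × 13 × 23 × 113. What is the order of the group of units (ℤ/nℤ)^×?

φ(168935) = 168935 · (1 − 1/5) · (1 − 1/13) · (1 − 1/23) · (1 − 1/113)
       = 168935 · 118272/168935 = 118272.

118272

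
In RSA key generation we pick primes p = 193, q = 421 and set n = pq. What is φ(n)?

φ(193) = 193 − 1 = 192.
φ(421) = 421 − 1 = 420.
φ(81253) = 192 × 420 = 80640.

80640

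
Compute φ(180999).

Prime factorization: 180999 = 3**2 * 7 * 13**2 * 17.
φ(180999) = 180999 · (1 − 1/3) · (1 − 1/7) · (1 − 1/13) · (1 − 1/17)
       = 180999 · 2304/4641 = 89856.

89856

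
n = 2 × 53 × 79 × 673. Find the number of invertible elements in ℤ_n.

2725632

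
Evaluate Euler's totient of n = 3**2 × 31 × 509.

91440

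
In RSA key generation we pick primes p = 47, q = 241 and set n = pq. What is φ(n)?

φ(n) = (p − 1)(q − 1) = (47−1)(241−1) = 46·240 = 11040.

11040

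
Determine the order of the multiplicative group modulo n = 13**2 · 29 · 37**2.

5818176

φ(13^2) = 13^1·(13−1) = 13·12 = 156.
φ(29) = 29 − 1 = 28.
φ(37^2) = 37^2 − 37^1 = 1369 − 37 = 1332.
Since φ is multiplicative, φ(6709469) = 156 · 28 · 1332 = 5818176.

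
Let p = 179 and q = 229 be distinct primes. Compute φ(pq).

40584

φ(40991) = 40991 · (1 − 1/179) · (1 − 1/229)
       = 40991 · 40584/40991 = 40584.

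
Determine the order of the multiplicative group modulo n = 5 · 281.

1120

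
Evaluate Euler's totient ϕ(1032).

336

First factor: 1032 = 2^3 · 3 · 43.
φ(1032) = 1032 · (1 − 1/2) · (1 − 1/3) · (1 − 1/43)
       = 1032 · 84/258 = 336.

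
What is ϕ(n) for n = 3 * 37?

72

φ(3) = 3 − 1 = 2.
φ(37) = 37 − 1 = 36.
Multiply: 2 · 36 = 72.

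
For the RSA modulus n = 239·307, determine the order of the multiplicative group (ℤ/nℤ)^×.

72828

For distinct primes, φ(pq) = (p−1)(q−1) = 238 × 306 = 72828.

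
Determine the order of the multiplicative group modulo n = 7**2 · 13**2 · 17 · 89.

9225216

φ(7^2) = 7^1·(7−1) = 7·6 = 42.
φ(13^2) = 13^1·(13−1) = 13·12 = 156.
φ(17) = 17 − 1 = 16.
φ(89) = 89 − 1 = 88.
Multiply: 42 · 156 · 16 · 88 = 9225216.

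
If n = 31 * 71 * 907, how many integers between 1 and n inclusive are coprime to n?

1902600

φ(31) = 31 − 1 = 30.
φ(71) = 71 − 1 = 70.
φ(907) = 907 − 1 = 906.
Since φ is multiplicative, φ(1996307) = 30 · 70 · 906 = 1902600.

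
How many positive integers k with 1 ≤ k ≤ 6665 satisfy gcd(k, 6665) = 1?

Factor 6665: 6665 = 5 · 31 · 43.
φ(6665) = 6665 · (1 − 1/5) · (1 − 1/31) · (1 − 1/43)
       = 6665 · 5040/6665 = 5040.

5040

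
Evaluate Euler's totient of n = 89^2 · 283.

2208624

φ(89^2) = 89^1·(89−1) = 89·88 = 7832.
φ(283) = 283 − 1 = 282.
φ(2241643) = 7832 × 282 = 2208624.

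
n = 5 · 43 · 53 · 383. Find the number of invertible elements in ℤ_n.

φ(5) = 5 − 1 = 4.
φ(43) = 43 − 1 = 42.
φ(53) = 53 − 1 = 52.
φ(383) = 383 − 1 = 382.
Since φ is multiplicative, φ(4364285) = 4 · 42 · 52 · 382 = 3337152.

3337152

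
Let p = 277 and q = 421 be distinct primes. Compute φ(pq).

115920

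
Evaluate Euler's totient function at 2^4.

8

φ(16) = 16 · (1 − 1/2)
       = 16 · 1/2 = 8.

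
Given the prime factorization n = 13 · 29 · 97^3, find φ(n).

φ(13) = 13 − 1 = 12.
φ(29) = 29 − 1 = 28.
φ(97^3) = 97^2·(97−1) = 9409·96 = 903264.
Since φ is multiplicative, φ(344077721) = 12 · 28 · 903264 = 303496704.

303496704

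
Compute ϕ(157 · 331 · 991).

φ(157) = 157 − 1 = 156.
φ(331) = 331 − 1 = 330.
φ(991) = 991 − 1 = 990.
Multiply: 156 · 330 · 990 = 50965200.

50965200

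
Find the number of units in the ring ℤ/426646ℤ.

184800

Factor 426646: 426646 = 2 * 11**2 * 41 * 43.
φ(426646) = 426646 · (1 − 1/2) · (1 − 1/11) · (1 − 1/41) · (1 − 1/43)
       = 426646 · 16800/38786 = 184800.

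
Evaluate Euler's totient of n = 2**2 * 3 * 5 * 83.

1312

φ(4980) = 4980 · (1 − 1/2) · (1 − 1/3) · (1 − 1/5) · (1 − 1/83)
       = 4980 · 656/2490 = 1312.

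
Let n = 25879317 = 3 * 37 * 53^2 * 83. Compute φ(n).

16271424

φ(3) = 3 − 1 = 2.
φ(37) = 37 − 1 = 36.
φ(53^2) = 53^1·(53−1) = 53·52 = 2756.
φ(83) = 83 − 1 = 82.
Multiply: 2 · 36 · 2756 · 82 = 16271424.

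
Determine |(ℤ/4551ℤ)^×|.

Factor 4551: 4551 = 3 · 37 · 41.
φ(3) = 3 − 1 = 2.
φ(37) = 37 − 1 = 36.
φ(41) = 41 − 1 = 40.
Multiply: 2 · 36 · 40 = 2880.

2880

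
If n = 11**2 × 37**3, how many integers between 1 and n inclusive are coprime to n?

5421240

φ(11^2) = 11^1·(11−1) = 11·10 = 110.
φ(37^3) = 37^2·(37−1) = 1369·36 = 49284.
Multiply: 110 · 49284 = 5421240.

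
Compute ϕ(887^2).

785882

φ(786769) = 786769 · (1 − 1/887)
       = 786769 · 886/887 = 785882.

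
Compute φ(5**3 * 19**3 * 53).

33789600

φ(5^3) = 5^2·(5−1) = 25·4 = 100.
φ(19^3) = 19^2·(19−1) = 361·18 = 6498.
φ(53) = 53 − 1 = 52.
Since φ is multiplicative, φ(45440875) = 100 · 6498 · 52 = 33789600.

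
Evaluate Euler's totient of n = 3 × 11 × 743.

14840

φ(3) = 3 − 1 = 2.
φ(11) = 11 − 1 = 10.
φ(743) = 743 − 1 = 742.
Since φ is multiplicative, φ(24519) = 2 · 10 · 742 = 14840.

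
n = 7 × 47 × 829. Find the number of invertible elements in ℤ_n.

228528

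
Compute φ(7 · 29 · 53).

φ(10759) = 10759 · (1 − 1/7) · (1 − 1/29) · (1 − 1/53)
       = 10759 · 8736/10759 = 8736.

8736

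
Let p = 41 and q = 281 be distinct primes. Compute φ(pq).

φ(n) = (p − 1)(q − 1) = (41−1)(281−1) = 40·280 = 11200.

11200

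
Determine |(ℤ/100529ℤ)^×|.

77760

100529 = 11 * 13 * 19 * 37.
φ(100529) = 100529 · (1 − 1/11) · (1 − 1/13) · (1 − 1/19) · (1 − 1/37)
       = 100529 · 77760/100529 = 77760.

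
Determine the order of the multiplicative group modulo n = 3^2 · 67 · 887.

φ(3^2) = 3^2 − 3^1 = 9 − 3 = 6.
φ(67) = 67 − 1 = 66.
φ(887) = 887 − 1 = 886.
Multiply: 6 · 66 · 886 = 350856.

350856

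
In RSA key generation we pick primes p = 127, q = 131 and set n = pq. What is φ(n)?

16380

For distinct primes, φ(pq) = (p−1)(q−1) = 126 × 130 = 16380.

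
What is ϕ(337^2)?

113232

φ(337^2) = 337^1·(337−1) = 337·336 = 113232.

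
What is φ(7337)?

7337 = 11 · 23 · 29.
φ(11) = 11 − 1 = 10.
φ(23) = 23 − 1 = 22.
φ(29) = 29 − 1 = 28.
Multiply: 10 · 22 · 28 = 6160.

6160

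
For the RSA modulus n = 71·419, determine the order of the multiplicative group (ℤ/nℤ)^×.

φ(71) = 71 − 1 = 70.
φ(419) = 419 − 1 = 418.
Multiply: 70 · 418 = 29260.

29260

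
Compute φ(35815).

35815 = 5 * 13 * 19 * 29.
φ(35815) = 35815 · (1 − 1/5) · (1 − 1/13) · (1 − 1/19) · (1 − 1/29)
       = 35815 · 24192/35815 = 24192.

24192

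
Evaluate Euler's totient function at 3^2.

φ(9) = 9 · (1 − 1/3)
       = 9 · 2/3 = 6.

6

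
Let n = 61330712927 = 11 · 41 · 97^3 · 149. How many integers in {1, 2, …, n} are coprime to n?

φ(61330712927) = 61330712927 · (1 − 1/11) · (1 − 1/41) · (1 − 1/97) · (1 − 1/149)
       = 61330712927 · 5683200/6518303 = 53473228800.

53473228800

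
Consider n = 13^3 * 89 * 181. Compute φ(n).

φ(13^3) = 13^2·(13−1) = 169·12 = 2028.
φ(89) = 89 − 1 = 88.
φ(181) = 181 − 1 = 180.
Since φ is multiplicative, φ(35391473) = 2028 · 88 · 180 = 32123520.

32123520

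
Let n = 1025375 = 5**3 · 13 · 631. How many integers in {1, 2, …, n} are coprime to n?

φ(1025375) = 1025375 · (1 − 1/5) · (1 − 1/13) · (1 − 1/631)
       = 1025375 · 30240/41015 = 756000.

756000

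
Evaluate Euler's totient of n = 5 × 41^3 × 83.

22054720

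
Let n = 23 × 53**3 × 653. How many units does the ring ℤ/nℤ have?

2095199392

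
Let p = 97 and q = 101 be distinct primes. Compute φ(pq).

9600

φ(9797) = 9797 · (1 − 1/97) · (1 − 1/101)
       = 9797 · 9600/9797 = 9600.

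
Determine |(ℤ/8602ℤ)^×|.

3520

8602 = 2 · 11 · 17 · 23.
φ(8602) = 8602 · (1 − 1/2) · (1 − 1/11) · (1 − 1/17) · (1 − 1/23)
       = 8602 · 3520/8602 = 3520.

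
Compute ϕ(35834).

Prime factorization: 35834 = 2 · 19 · 23 · 41.
φ(2) = 2 − 1 = 1.
φ(19) = 19 − 1 = 18.
φ(23) = 23 − 1 = 22.
φ(41) = 41 − 1 = 40.
Since φ is multiplicative, φ(35834) = 1 · 18 · 22 · 40 = 15840.

15840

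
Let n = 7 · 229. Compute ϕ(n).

1368

φ(1603) = 1603 · (1 − 1/7) · (1 − 1/229)
       = 1603 · 1368/1603 = 1368.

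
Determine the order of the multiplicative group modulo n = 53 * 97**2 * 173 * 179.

φ(53) = 53 − 1 = 52.
φ(97^2) = 97^1·(97−1) = 97·96 = 9312.
φ(173) = 173 − 1 = 172.
φ(179) = 179 − 1 = 178.
φ(15442530659) = 52 × 9312 × 172 × 178 = 14825001984.

14825001984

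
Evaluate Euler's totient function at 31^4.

893730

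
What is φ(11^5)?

φ(161051) = 161051 · (1 − 1/11)
       = 161051 · 10/11 = 146410.

146410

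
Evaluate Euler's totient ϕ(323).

Prime factorization: 323 = 17 × 19.
φ(17) = 17 − 1 = 16.
φ(19) = 19 − 1 = 18.
Multiply: 16 · 18 = 288.

288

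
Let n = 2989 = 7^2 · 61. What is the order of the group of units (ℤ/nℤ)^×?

φ(7^2) = 7^1·(7−1) = 7·6 = 42.
φ(61) = 61 − 1 = 60.
Multiply: 42 · 60 = 2520.

2520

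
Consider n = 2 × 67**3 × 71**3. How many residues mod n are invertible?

φ(215292772186) = 215292772186 · (1 − 1/2) · (1 − 1/67) · (1 − 1/71)
       = 215292772186 · 4620/9514 = 104546206380.

104546206380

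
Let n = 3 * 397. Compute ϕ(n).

792

φ(3) = 3 − 1 = 2.
φ(397) = 397 − 1 = 396.
Since φ is multiplicative, φ(1191) = 2 · 396 = 792.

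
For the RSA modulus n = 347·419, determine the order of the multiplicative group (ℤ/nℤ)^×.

For distinct primes, φ(pq) = (p−1)(q−1) = 346 × 418 = 144628.

144628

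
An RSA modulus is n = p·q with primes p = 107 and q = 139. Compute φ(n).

φ(pq) = (p−1)(q−1) = 106 · 138 = 14628.

14628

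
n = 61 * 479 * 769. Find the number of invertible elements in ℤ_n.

φ(61) = 61 − 1 = 60.
φ(479) = 479 − 1 = 478.
φ(769) = 769 − 1 = 768.
Since φ is multiplicative, φ(22469411) = 60 · 478 · 768 = 22026240.

22026240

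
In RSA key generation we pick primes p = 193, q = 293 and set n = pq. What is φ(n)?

56064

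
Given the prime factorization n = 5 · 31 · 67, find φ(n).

φ(5) = 5 − 1 = 4.
φ(31) = 31 − 1 = 30.
φ(67) = 67 − 1 = 66.
Multiply: 4 · 30 · 66 = 7920.

7920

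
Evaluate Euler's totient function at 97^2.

φ(97^2) = 97^1·(97−1) = 97·96 = 9312.

9312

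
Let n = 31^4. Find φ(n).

893730

φ(923521) = 923521 · (1 − 1/31)
       = 923521 · 30/31 = 893730.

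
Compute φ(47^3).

φ(103823) = 103823 · (1 − 1/47)
       = 103823 · 46/47 = 101614.

101614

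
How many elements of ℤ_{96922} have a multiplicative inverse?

38808

Factor 96922: 96922 = 2 * 7**2 * 23 * 43.
φ(2) = 2 − 1 = 1.
φ(7^2) = 7^2 − 7^1 = 49 − 7 = 42.
φ(23) = 23 − 1 = 22.
φ(43) = 43 − 1 = 42.
φ(96922) = 1 × 42 × 22 × 42 = 38808.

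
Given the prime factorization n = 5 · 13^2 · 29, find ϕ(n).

17472

φ(5) = 5 − 1 = 4.
φ(13^2) = 13^1·(13−1) = 13·12 = 156.
φ(29) = 29 − 1 = 28.
φ(24505) = 4 × 156 × 28 = 17472.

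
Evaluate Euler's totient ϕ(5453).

5453 = 7 · 19 · 41.
φ(7) = 7 − 1 = 6.
φ(19) = 19 − 1 = 18.
φ(41) = 41 − 1 = 40.
Since φ is multiplicative, φ(5453) = 6 · 18 · 40 = 4320.

4320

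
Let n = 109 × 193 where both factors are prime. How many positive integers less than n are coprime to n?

20736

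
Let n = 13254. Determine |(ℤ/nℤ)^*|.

13254 = 2 · 3 · 47^2.
φ(2) = 2 − 1 = 1.
φ(3) = 3 − 1 = 2.
φ(47^2) = 47^2 − 47^1 = 2209 − 47 = 2162.
φ(13254) = 1 × 2 × 2162 = 4324.

4324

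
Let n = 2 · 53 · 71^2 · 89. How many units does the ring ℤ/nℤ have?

φ(2) = 2 − 1 = 1.
φ(53) = 53 − 1 = 52.
φ(71^2) = 71^1·(71−1) = 71·70 = 4970.
φ(89) = 89 − 1 = 88.
Multiply: 1 · 52 · 4970 · 88 = 22742720.

22742720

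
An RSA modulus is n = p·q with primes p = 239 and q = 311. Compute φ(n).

φ(239) = 239 − 1 = 238.
φ(311) = 311 − 1 = 310.
φ(74329) = 238 × 310 = 73780.

73780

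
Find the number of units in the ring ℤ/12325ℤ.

8960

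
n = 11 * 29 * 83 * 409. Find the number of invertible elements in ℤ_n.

φ(10829093) = 10829093 · (1 − 1/11) · (1 − 1/29) · (1 − 1/83) · (1 − 1/409)
       = 10829093 · 9367680/10829093 = 9367680.

9367680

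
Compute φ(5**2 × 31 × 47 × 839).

φ(5^2) = 5^1·(5−1) = 5·4 = 20.
φ(31) = 31 − 1 = 30.
φ(47) = 47 − 1 = 46.
φ(839) = 839 − 1 = 838.
Since φ is multiplicative, φ(30560575) = 20 · 30 · 46 · 838 = 23128800.

23128800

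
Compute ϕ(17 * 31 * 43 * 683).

13749120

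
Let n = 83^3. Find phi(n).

564898

φ(83^3) = 83^2·(83−1) = 6889·82 = 564898.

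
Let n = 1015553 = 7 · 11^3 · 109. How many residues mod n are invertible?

784080

φ(7) = 7 − 1 = 6.
φ(11^3) = 11^3 − 11^2 = 1331 − 121 = 1210.
φ(109) = 109 − 1 = 108.
Since φ is multiplicative, φ(1015553) = 6 · 1210 · 108 = 784080.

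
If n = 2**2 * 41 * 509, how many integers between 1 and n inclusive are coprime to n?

40640

φ(83476) = 83476 · (1 − 1/2) · (1 − 1/41) · (1 − 1/509)
       = 83476 · 20320/41738 = 40640.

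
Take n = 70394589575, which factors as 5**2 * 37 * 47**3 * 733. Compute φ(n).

53554642560

φ(5^2) = 5^2 − 5^1 = 25 − 5 = 20.
φ(37) = 37 − 1 = 36.
φ(47^3) = 47^2·(47−1) = 2209·46 = 101614.
φ(733) = 733 − 1 = 732.
φ(70394589575) = 20 × 36 × 101614 × 732 = 53554642560.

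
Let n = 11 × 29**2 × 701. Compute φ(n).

5684000

φ(6484951) = 6484951 · (1 − 1/11) · (1 − 1/29) · (1 − 1/701)
       = 6484951 · 196000/223619 = 5684000.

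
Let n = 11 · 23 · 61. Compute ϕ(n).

13200

φ(15433) = 15433 · (1 − 1/11) · (1 − 1/23) · (1 − 1/61)
       = 15433 · 13200/15433 = 13200.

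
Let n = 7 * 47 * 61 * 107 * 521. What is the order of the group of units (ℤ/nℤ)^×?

912787200

φ(7) = 7 − 1 = 6.
φ(47) = 47 − 1 = 46.
φ(61) = 61 − 1 = 60.
φ(107) = 107 − 1 = 106.
φ(521) = 521 − 1 = 520.
φ(1118786543) = 6 × 46 × 60 × 106 × 520 = 912787200.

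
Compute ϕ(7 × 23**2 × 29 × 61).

5100480

φ(7) = 7 − 1 = 6.
φ(23^2) = 23^1·(23−1) = 23·22 = 506.
φ(29) = 29 − 1 = 28.
φ(61) = 61 − 1 = 60.
Multiply: 6 · 506 · 28 · 60 = 5100480.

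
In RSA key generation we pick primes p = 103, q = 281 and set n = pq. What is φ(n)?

φ(28943) = 28943 · (1 − 1/103) · (1 − 1/281)
       = 28943 · 28560/28943 = 28560.

28560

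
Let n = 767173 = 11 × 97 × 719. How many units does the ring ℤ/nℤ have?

φ(767173) = 767173 · (1 − 1/11) · (1 − 1/97) · (1 − 1/719)
       = 767173 · 689280/767173 = 689280.

689280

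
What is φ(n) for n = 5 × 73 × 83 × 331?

7793280

φ(10027645) = 10027645 · (1 − 1/5) · (1 − 1/73) · (1 − 1/83) · (1 − 1/331)
       = 10027645 · 7793280/10027645 = 7793280.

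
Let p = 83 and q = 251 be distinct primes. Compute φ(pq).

20500

φ(pq) = (p−1)(q−1) = 82 · 250 = 20500.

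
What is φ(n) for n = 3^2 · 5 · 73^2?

126144

φ(3^2) = 3^2 − 3^1 = 9 − 3 = 6.
φ(5) = 5 − 1 = 4.
φ(73^2) = 73^2 − 73^1 = 5329 − 73 = 5256.
Multiply: 6 · 4 · 5256 = 126144.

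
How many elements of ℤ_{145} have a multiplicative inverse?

Factor 145: 145 = 5 · 29.
φ(145) = 145 · (1 − 1/5) · (1 − 1/29)
       = 145 · 112/145 = 112.

112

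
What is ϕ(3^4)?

54

φ(81) = 81 · (1 − 1/3)
       = 81 · 2/3 = 54.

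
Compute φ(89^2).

φ(7921) = 7921 · (1 − 1/89)
       = 7921 · 88/89 = 7832.

7832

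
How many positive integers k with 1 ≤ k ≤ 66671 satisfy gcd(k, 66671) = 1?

55440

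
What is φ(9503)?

9503 = 13 × 17 × 43.
φ(9503) = 9503 · (1 − 1/13) · (1 − 1/17) · (1 − 1/43)
       = 9503 · 8064/9503 = 8064.

8064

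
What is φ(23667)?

23667 = 3 * 7^3 * 23.
φ(23667) = 23667 · (1 − 1/3) · (1 − 1/7) · (1 − 1/23)
       = 23667 · 264/483 = 12936.

12936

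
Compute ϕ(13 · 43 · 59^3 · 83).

φ(9528969463) = 9528969463 · (1 − 1/13) · (1 − 1/43) · (1 − 1/59) · (1 − 1/83)
       = 9528969463 · 2397024/2737423 = 8344040544.

8344040544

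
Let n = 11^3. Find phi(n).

1210

φ(1331) = 1331 · (1 − 1/11)
       = 1331 · 10/11 = 1210.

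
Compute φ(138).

44

138 = 2 · 3 · 23.
φ(138) = 138 · (1 − 1/2) · (1 − 1/3) · (1 − 1/23)
       = 138 · 44/138 = 44.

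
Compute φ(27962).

Factor 27962: 27962 = 2 · 11 · 31 · 41.
φ(27962) = 27962 · (1 − 1/2) · (1 − 1/11) · (1 − 1/31) · (1 − 1/41)
       = 27962 · 12000/27962 = 12000.

12000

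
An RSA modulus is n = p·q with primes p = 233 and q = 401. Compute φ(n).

φ(pq) = (p−1)(q−1) = 232 · 400 = 92800.

92800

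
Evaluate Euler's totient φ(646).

288

Factor 646: 646 = 2 · 17 · 19.
φ(2) = 2 − 1 = 1.
φ(17) = 17 − 1 = 16.
φ(19) = 19 − 1 = 18.
φ(646) = 1 × 16 × 18 = 288.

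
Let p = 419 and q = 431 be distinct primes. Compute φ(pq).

φ(419) = 419 − 1 = 418.
φ(431) = 431 − 1 = 430.
Multiply: 418 · 430 = 179740.

179740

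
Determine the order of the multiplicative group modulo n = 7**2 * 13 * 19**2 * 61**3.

φ(52195869817) = 52195869817 · (1 − 1/7) · (1 − 1/13) · (1 − 1/19) · (1 − 1/61)
       = 52195869817 · 77760/105469 = 38482879680.

38482879680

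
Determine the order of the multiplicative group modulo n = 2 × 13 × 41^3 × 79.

62936640

φ(2) = 2 − 1 = 1.
φ(13) = 13 − 1 = 12.
φ(41^3) = 41^2·(41−1) = 1681·40 = 67240.
φ(79) = 79 − 1 = 78.
Since φ is multiplicative, φ(141563734) = 1 · 12 · 67240 · 78 = 62936640.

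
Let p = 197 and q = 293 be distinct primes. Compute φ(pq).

For distinct primes, φ(pq) = (p−1)(q−1) = 196 × 292 = 57232.

57232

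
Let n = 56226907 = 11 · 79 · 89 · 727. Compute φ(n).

49832640

φ(11) = 11 − 1 = 10.
φ(79) = 79 − 1 = 78.
φ(89) = 89 − 1 = 88.
φ(727) = 727 − 1 = 726.
φ(56226907) = 10 × 78 × 88 × 726 = 49832640.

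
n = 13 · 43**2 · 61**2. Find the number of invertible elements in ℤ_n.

79319520

φ(89441677) = 89441677 · (1 − 1/13) · (1 − 1/43) · (1 − 1/61)
       = 89441677 · 30240/34099 = 79319520.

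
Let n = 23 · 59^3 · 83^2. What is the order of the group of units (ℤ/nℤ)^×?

φ(23) = 23 − 1 = 22.
φ(59^3) = 59^3 − 59^2 = 205379 − 3481 = 201898.
φ(83^2) = 83^2 − 83^1 = 6889 − 83 = 6806.
Since φ is multiplicative, φ(32541686413) = 22 · 201898 · 6806 = 30230591336.

30230591336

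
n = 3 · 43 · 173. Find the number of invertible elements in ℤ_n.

φ(3) = 3 − 1 = 2.
φ(43) = 43 − 1 = 42.
φ(173) = 173 − 1 = 172.
Multiply: 2 · 42 · 172 = 14448.

14448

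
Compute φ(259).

Factor 259: 259 = 7 · 37.
φ(7) = 7 − 1 = 6.
φ(37) = 37 − 1 = 36.
Since φ is multiplicative, φ(259) = 6 · 36 = 216.

216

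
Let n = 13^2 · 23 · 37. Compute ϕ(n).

φ(13^2) = 13^2 − 13^1 = 169 − 13 = 156.
φ(23) = 23 − 1 = 22.
φ(37) = 37 − 1 = 36.
Since φ is multiplicative, φ(143819) = 156 · 22 · 36 = 123552.

123552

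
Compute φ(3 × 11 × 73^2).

105120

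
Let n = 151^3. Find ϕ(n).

φ(3442951) = 3442951 · (1 − 1/151)
       = 3442951 · 150/151 = 3420150.

3420150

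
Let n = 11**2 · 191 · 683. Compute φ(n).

φ(15784813) = 15784813 · (1 − 1/11) · (1 − 1/191) · (1 − 1/683)
       = 15784813 · 1295800/1434983 = 14253800.

14253800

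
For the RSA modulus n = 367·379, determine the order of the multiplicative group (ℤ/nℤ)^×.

138348

φ(n) = (p − 1)(q − 1) = (367−1)(379−1) = 366·378 = 138348.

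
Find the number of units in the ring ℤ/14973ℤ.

7920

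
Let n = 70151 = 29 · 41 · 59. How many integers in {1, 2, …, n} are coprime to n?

64960

φ(29) = 29 − 1 = 28.
φ(41) = 41 − 1 = 40.
φ(59) = 59 − 1 = 58.
φ(70151) = 28 × 40 × 58 = 64960.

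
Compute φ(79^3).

486798

φ(79^3) = 79^3 − 79^2 = 493039 − 6241 = 486798.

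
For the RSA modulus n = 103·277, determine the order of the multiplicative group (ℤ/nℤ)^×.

φ(28531) = 28531 · (1 − 1/103) · (1 − 1/277)
       = 28531 · 28152/28531 = 28152.

28152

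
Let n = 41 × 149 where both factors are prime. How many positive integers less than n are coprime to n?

φ(41) = 41 − 1 = 40.
φ(149) = 149 − 1 = 148.
Since φ is multiplicative, φ(6109) = 40 · 148 = 5920.

5920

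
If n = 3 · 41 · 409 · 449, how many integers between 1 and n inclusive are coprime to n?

φ(22587843) = 22587843 · (1 − 1/3) · (1 − 1/41) · (1 − 1/409) · (1 − 1/449)
       = 22587843 · 14622720/22587843 = 14622720.

14622720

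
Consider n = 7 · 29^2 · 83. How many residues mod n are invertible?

399504

φ(7) = 7 − 1 = 6.
φ(29^2) = 29^2 − 29^1 = 841 − 29 = 812.
φ(83) = 83 − 1 = 82.
Since φ is multiplicative, φ(488621) = 6 · 812 · 82 = 399504.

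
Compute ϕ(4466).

4466 = 2 * 7 * 11 * 29.
φ(4466) = 4466 · (1 − 1/2) · (1 − 1/7) · (1 − 1/11) · (1 − 1/29)
       = 4466 · 1680/4466 = 1680.

1680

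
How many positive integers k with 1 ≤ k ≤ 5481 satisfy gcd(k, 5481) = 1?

3024

Prime factorization: 5481 = 3**3 · 7 · 29.
φ(3^3) = 3^3 − 3^2 = 27 − 9 = 18.
φ(7) = 7 − 1 = 6.
φ(29) = 29 − 1 = 28.
φ(5481) = 18 × 6 × 28 = 3024.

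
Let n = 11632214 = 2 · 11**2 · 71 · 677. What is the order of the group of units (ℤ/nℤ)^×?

5205200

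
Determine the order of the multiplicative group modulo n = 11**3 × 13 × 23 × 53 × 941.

15614227200

φ(11^3) = 11^3 − 11^2 = 1331 − 121 = 1210.
φ(13) = 13 − 1 = 12.
φ(23) = 23 − 1 = 22.
φ(53) = 53 − 1 = 52.
φ(941) = 941 − 1 = 940.
Since φ is multiplicative, φ(19847907937) = 1210 · 12 · 22 · 52 · 940 = 15614227200.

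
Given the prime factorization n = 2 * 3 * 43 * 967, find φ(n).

81144

φ(2) = 2 − 1 = 1.
φ(3) = 3 − 1 = 2.
φ(43) = 43 − 1 = 42.
φ(967) = 967 − 1 = 966.
φ(249486) = 1 × 2 × 42 × 966 = 81144.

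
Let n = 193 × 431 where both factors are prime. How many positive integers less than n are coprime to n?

φ(193) = 193 − 1 = 192.
φ(431) = 431 − 1 = 430.
Multiply: 192 · 430 = 82560.

82560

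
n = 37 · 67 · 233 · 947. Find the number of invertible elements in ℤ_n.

521465472

φ(546993829) = 546993829 · (1 − 1/37) · (1 − 1/67) · (1 − 1/233) · (1 − 1/947)
       = 546993829 · 521465472/546993829 = 521465472.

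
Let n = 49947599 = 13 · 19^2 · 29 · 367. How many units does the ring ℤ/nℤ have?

φ(49947599) = 49947599 · (1 − 1/13) · (1 − 1/19) · (1 − 1/29) · (1 − 1/367)
       = 49947599 · 2213568/2628821 = 42057792.

42057792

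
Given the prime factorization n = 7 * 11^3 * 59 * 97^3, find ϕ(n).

φ(501699086119) = 501699086119 · (1 − 1/7) · (1 − 1/11) · (1 − 1/59) · (1 − 1/97)
       = 501699086119 · 334080/440671 = 380346405120.

380346405120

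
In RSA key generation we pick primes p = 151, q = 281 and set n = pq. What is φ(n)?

φ(pq) = (p−1)(q−1) = 150 · 280 = 42000.

42000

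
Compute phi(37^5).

67469796

φ(69343957) = 69343957 · (1 − 1/37)
       = 69343957 · 36/37 = 67469796.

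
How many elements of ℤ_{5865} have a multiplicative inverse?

Factor 5865: 5865 = 3 × 5 × 17 × 23.
φ(3) = 3 − 1 = 2.
φ(5) = 5 − 1 = 4.
φ(17) = 17 − 1 = 16.
φ(23) = 23 − 1 = 22.
Multiply: 2 · 4 · 16 · 22 = 2816.

2816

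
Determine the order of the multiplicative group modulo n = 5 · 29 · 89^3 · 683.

φ(69816604915) = 69816604915 · (1 − 1/5) · (1 − 1/29) · (1 − 1/89) · (1 − 1/683)
       = 69816604915 · 6721792/8814115 = 53243314432.

53243314432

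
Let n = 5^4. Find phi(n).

500

φ(625) = 625 · (1 − 1/5)
       = 625 · 4/5 = 500.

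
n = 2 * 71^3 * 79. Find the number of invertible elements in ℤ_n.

φ(2) = 2 − 1 = 1.
φ(71^3) = 71^2·(71−1) = 5041·70 = 352870.
φ(79) = 79 − 1 = 78.
Since φ is multiplicative, φ(56549938) = 1 · 352870 · 78 = 27523860.

27523860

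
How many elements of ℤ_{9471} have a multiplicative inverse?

Prime factorization: 9471 = 3 × 7 × 11 × 41.
φ(3) = 3 − 1 = 2.
φ(7) = 7 − 1 = 6.
φ(11) = 11 − 1 = 10.
φ(41) = 41 − 1 = 40.
Multiply: 2 · 6 · 10 · 40 = 4800.

4800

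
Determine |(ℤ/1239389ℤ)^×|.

1239389 = 19 · 37 · 41 · 43.
φ(19) = 19 − 1 = 18.
φ(37) = 37 − 1 = 36.
φ(41) = 41 − 1 = 40.
φ(43) = 43 − 1 = 42.
Since φ is multiplicative, φ(1239389) = 18 · 36 · 40 · 42 = 1088640.

1088640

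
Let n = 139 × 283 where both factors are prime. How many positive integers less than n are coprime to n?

φ(39337) = 39337 · (1 − 1/139) · (1 − 1/283)
       = 39337 · 38916/39337 = 38916.

38916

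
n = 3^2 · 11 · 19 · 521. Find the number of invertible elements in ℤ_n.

561600

φ(980001) = 980001 · (1 − 1/3) · (1 − 1/11) · (1 − 1/19) · (1 − 1/521)
       = 980001 · 187200/326667 = 561600.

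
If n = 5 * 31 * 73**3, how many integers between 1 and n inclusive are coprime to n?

46042560

φ(60297635) = 60297635 · (1 − 1/5) · (1 − 1/31) · (1 − 1/73)
       = 60297635 · 8640/11315 = 46042560.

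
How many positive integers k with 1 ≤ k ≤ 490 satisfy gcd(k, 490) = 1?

First factor: 490 = 2 · 5 · 7^2.
φ(490) = 490 · (1 − 1/2) · (1 − 1/5) · (1 − 1/7)
       = 490 · 24/70 = 168.

168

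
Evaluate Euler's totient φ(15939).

Factor 15939: 15939 = 3^2 × 7 × 11 × 23.
φ(3^2) = 3^2 − 3^1 = 9 − 3 = 6.
φ(7) = 7 − 1 = 6.
φ(11) = 11 − 1 = 10.
φ(23) = 23 − 1 = 22.
Since φ is multiplicative, φ(15939) = 6 · 6 · 10 · 22 = 7920.

7920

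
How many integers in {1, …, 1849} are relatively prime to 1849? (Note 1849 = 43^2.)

φ(1849) = 1849 · (1 − 1/43)
       = 1849 · 42/43 = 1806.

1806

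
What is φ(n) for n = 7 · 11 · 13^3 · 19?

φ(7) = 7 − 1 = 6.
φ(11) = 11 − 1 = 10.
φ(13^3) = 13^2·(13−1) = 169·12 = 2028.
φ(19) = 19 − 1 = 18.
φ(3214211) = 6 × 10 × 2028 × 18 = 2190240.

2190240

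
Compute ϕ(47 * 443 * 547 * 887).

9835726992

φ(10102120169) = 10102120169 · (1 − 1/47) · (1 − 1/443) · (1 − 1/547) · (1 − 1/887)
       = 10102120169 · 9835726992/10102120169 = 9835726992.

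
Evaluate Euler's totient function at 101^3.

1020100

φ(1030301) = 1030301 · (1 − 1/101)
       = 1030301 · 100/101 = 1020100.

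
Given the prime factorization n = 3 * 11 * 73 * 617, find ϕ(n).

887040

φ(3) = 3 − 1 = 2.
φ(11) = 11 − 1 = 10.
φ(73) = 73 − 1 = 72.
φ(617) = 617 − 1 = 616.
φ(1486353) = 2 × 10 × 72 × 616 = 887040.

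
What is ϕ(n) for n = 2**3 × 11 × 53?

2080

φ(2^3) = 2^3 − 2^2 = 8 − 4 = 4.
φ(11) = 11 − 1 = 10.
φ(53) = 53 − 1 = 52.
Multiply: 4 · 10 · 52 = 2080.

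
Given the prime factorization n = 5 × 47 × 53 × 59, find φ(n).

φ(5) = 5 − 1 = 4.
φ(47) = 47 − 1 = 46.
φ(53) = 53 − 1 = 52.
φ(59) = 59 − 1 = 58.
Multiply: 4 · 46 · 52 · 58 = 554944.

554944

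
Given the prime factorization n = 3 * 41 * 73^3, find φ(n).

30695040

φ(47849091) = 47849091 · (1 − 1/3) · (1 − 1/41) · (1 − 1/73)
       = 47849091 · 5760/8979 = 30695040.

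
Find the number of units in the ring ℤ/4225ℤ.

3120

Prime factorization: 4225 = 5^2 * 13^2.
φ(5^2) = 5^1·(5−1) = 5·4 = 20.
φ(13^2) = 13^2 − 13^1 = 169 − 13 = 156.
φ(4225) = 20 × 156 = 3120.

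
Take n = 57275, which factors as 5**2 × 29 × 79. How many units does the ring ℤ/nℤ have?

43680

φ(5^2) = 5^2 − 5^1 = 25 − 5 = 20.
φ(29) = 29 − 1 = 28.
φ(79) = 79 − 1 = 78.
Multiply: 20 · 28 · 78 = 43680.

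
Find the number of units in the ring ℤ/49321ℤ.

45360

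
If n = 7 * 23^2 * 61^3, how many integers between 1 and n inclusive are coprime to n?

677817360

φ(840510643) = 840510643 · (1 − 1/7) · (1 − 1/23) · (1 − 1/61)
       = 840510643 · 7920/9821 = 677817360.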